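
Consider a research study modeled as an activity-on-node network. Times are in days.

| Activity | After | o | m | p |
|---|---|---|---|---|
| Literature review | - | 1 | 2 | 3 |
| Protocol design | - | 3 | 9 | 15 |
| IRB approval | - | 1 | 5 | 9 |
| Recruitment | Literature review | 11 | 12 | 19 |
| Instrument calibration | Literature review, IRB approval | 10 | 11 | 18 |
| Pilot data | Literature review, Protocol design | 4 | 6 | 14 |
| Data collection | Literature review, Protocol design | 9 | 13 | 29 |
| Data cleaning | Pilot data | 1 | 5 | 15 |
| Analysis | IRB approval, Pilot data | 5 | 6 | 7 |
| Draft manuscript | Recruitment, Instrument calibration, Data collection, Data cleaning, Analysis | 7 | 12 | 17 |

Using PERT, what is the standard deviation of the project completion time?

4.23 days

te_Literature review = (1 + 4·2 + 3)/6 = 12/6 = 2; σ²_Literature review = ((3−1)/6)² = 0.111
te_Protocol design = (3 + 4·9 + 15)/6 = 54/6 = 9; σ²_Protocol design = ((15−3)/6)² = 4.000
te_IRB approval = (1 + 4·5 + 9)/6 = 30/6 = 5; σ²_IRB approval = ((9−1)/6)² = 1.778
te_Recruitment = (11 + 4·12 + 19)/6 = 78/6 = 13; σ²_Recruitment = ((19−11)/6)² = 1.778
te_Instrument calibration = (10 + 4·11 + 18)/6 = 72/6 = 12; σ²_Instrument calibration = ((18−10)/6)² = 1.778
te_Pilot data = (4 + 4·6 + 14)/6 = 42/6 = 7; σ²_Pilot data = ((14−4)/6)² = 2.778
te_Data collection = (9 + 4·13 + 29)/6 = 90/6 = 15; σ²_Data collection = ((29−9)/6)² = 11.111
te_Data cleaning = (1 + 4·5 + 15)/6 = 36/6 = 6; σ²_Data cleaning = ((15−1)/6)² = 5.444
te_Analysis = (5 + 4·6 + 7)/6 = 36/6 = 6; σ²_Analysis = ((7−5)/6)² = 0.111
te_Draft manuscript = (7 + 4·12 + 17)/6 = 72/6 = 12; σ²_Draft manuscript = ((17−7)/6)² = 2.778

Forward pass:
ES_Literature review = 0; EF_Literature review = 2
ES_Protocol design = 0; EF_Protocol design = 9
ES_IRB approval = 0; EF_IRB approval = 5
ES_Recruitment = 2; EF_Recruitment = 2+13 = 15
ES_Instrument calibration = max(EF_Literature review=2, EF_IRB approval=5) = 5; EF_Instrument calibration = 5+12 = 17
ES_Pilot data = max(EF_Literature review=2, EF_Protocol design=9) = 9; EF_Pilot data = 9+7 = 16
ES_Data collection = max(EF_Literature review=2, EF_Protocol design=9) = 9; EF_Data collection = 9+15 = 24
ES_Data cleaning = 16; EF_Data cleaning = 16+6 = 22
ES_Analysis = max(EF_IRB approval=5, EF_Pilot data=16) = 16; EF_Analysis = 16+6 = 22
ES_Draft manuscript = max(EF_Recruitment=15, EF_Instrument calibration=17, EF_Data collection=24, EF_Data cleaning=22, EF_Analysis=22) = 24; EF_Draft manuscript = 24+12 = 36
Expected project duration μ = 36 days. Critical path: Protocol design → Data collection → Draft manuscript.

Variance along critical path = 4.000 + 11.111 + 2.778 = 17.889
σ = √17.889 = 4.230 days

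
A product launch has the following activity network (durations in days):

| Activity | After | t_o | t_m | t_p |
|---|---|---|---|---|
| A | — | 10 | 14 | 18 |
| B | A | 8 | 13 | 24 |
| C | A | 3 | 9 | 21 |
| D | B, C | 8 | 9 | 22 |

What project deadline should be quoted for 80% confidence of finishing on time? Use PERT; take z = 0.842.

42.2 days

te_A = (10 + 4·14 + 18)/6 = 84/6 = 14; σ²_A = ((18−10)/6)² = 1.778
te_B = (8 + 4·13 + 24)/6 = 84/6 = 14; σ²_B = ((24−8)/6)² = 7.111
te_C = (3 + 4·9 + 21)/6 = 60/6 = 10; σ²_C = ((21−3)/6)² = 9.000
te_D = (8 + 4·9 + 22)/6 = 66/6 = 11; σ²_D = ((22−8)/6)² = 5.444

Forward pass:
ES_A = 0; EF_A = 14
ES_B = 14; EF_B = 14+14 = 28
ES_C = 14; EF_C = 14+10 = 24
ES_D = max(EF_B=28, EF_C=24) = 28; EF_D = 28+11 = 39
Expected project duration μ = 39 days. Critical path: A → B → D.

Variance along critical path = 1.778 + 7.111 + 5.444 = 14.333; σ = 3.786 days.
D = μ + z·σ = 39 + 0.842·3.786 = 42.2 days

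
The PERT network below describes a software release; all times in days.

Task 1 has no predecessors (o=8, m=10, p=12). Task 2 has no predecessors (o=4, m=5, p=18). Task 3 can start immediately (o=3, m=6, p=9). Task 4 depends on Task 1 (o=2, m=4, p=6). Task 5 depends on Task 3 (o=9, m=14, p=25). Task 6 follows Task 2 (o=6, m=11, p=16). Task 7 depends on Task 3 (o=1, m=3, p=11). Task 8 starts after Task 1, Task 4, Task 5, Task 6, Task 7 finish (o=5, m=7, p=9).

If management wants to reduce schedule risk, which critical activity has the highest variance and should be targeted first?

te_Task 1 = (8 + 4·10 + 12)/6 = 60/6 = 10; σ²_Task 1 = ((12−8)/6)² = 0.444
te_Task 2 = (4 + 4·5 + 18)/6 = 42/6 = 7; σ²_Task 2 = ((18−4)/6)² = 5.444
te_Task 3 = (3 + 4·6 + 9)/6 = 36/6 = 6; σ²_Task 3 = ((9−3)/6)² = 1.000
te_Task 4 = (2 + 4·4 + 6)/6 = 24/6 = 4; σ²_Task 4 = ((6−2)/6)² = 0.444
te_Task 5 = (9 + 4·14 + 25)/6 = 90/6 = 15; σ²_Task 5 = ((25−9)/6)² = 7.111
te_Task 6 = (6 + 4·11 + 16)/6 = 66/6 = 11; σ²_Task 6 = ((16−6)/6)² = 2.778
te_Task 7 = (1 + 4·3 + 11)/6 = 24/6 = 4; σ²_Task 7 = ((11−1)/6)² = 2.778
te_Task 8 = (5 + 4·7 + 9)/6 = 42/6 = 7; σ²_Task 8 = ((9−5)/6)² = 0.444

Forward pass:
ES_Task 1 = 0; EF_Task 1 = 10
ES_Task 2 = 0; EF_Task 2 = 7
ES_Task 3 = 0; EF_Task 3 = 6
ES_Task 4 = 10; EF_Task 4 = 10+4 = 14
ES_Task 5 = 6; EF_Task 5 = 6+15 = 21
ES_Task 6 = 7; EF_Task 6 = 7+11 = 18
ES_Task 7 = 6; EF_Task 7 = 6+4 = 10
ES_Task 8 = max(EF_Task 1=10, EF_Task 4=14, EF_Task 5=21, EF_Task 6=18, EF_Task 7=10) = 21; EF_Task 8 = 21+7 = 28
Expected project duration μ = 28 days. Critical path: Task 3 → Task 5 → Task 8.

Variances on critical path: σ²_Task 3=1.000, σ²_Task 5=7.111, σ²_Task 8=0.444.
Largest is σ²_Task 5 = 7.111.

Task 5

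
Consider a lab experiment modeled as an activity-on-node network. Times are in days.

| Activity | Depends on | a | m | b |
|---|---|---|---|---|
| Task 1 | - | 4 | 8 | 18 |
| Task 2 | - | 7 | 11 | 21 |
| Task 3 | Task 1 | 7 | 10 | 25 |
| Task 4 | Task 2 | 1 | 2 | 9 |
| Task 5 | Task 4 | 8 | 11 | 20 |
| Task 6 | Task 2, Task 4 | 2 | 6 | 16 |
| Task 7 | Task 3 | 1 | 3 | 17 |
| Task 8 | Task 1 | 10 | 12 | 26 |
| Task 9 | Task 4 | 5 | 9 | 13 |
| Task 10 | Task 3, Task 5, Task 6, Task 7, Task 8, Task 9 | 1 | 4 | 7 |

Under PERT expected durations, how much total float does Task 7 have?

te_Task 1 = (4 + 4·8 + 18)/6 = 54/6 = 9
te_Task 2 = (7 + 4·11 + 21)/6 = 72/6 = 12
te_Task 3 = (7 + 4·10 + 25)/6 = 72/6 = 12
te_Task 4 = (1 + 4·2 + 9)/6 = 18/6 = 3
te_Task 5 = (8 + 4·11 + 20)/6 = 72/6 = 12
te_Task 6 = (2 + 4·6 + 16)/6 = 42/6 = 7
te_Task 7 = (1 + 4·3 + 17)/6 = 30/6 = 5
te_Task 8 = (10 + 4·12 + 26)/6 = 84/6 = 14
te_Task 9 = (5 + 4·9 + 13)/6 = 54/6 = 9
te_Task 10 = (1 + 4·4 + 7)/6 = 24/6 = 4

Forward pass:
ES_Task 1 = 0; EF_Task 1 = 9
ES_Task 2 = 0; EF_Task 2 = 12
ES_Task 3 = 9; EF_Task 3 = 9+12 = 21
ES_Task 4 = 12; EF_Task 4 = 12+3 = 15
ES_Task 5 = 15; EF_Task 5 = 15+12 = 27
ES_Task 6 = max(EF_Task 2=12, EF_Task 4=15) = 15; EF_Task 6 = 15+7 = 22
ES_Task 7 = 21; EF_Task 7 = 21+5 = 26
ES_Task 8 = 9; EF_Task 8 = 9+14 = 23
ES_Task 9 = 15; EF_Task 9 = 15+9 = 24
ES_Task 10 = max(EF_Task 3=21, EF_Task 5=27, EF_Task 6=22, EF_Task 7=26, EF_Task 8=23, EF_Task 9=24) = 27; EF_Task 10 = 27+4 = 31
Expected project duration μ = 31 days. Critical path: Task 2 → Task 4 → Task 5 → Task 10.

Backward pass:
LF_Task 10 = 31; LS_Task 10 = 31−4 = 27
LF_Task 9 = LS_Task 10 = 27; LS_Task 9 = 27−9 = 18
LF_Task 8 = LS_Task 10 = 27; LS_Task 8 = 27−14 = 13
LF_Task 7 = LS_Task 10 = 27; LS_Task 7 = 27−5 = 22
LF_Task 6 = LS_Task 10 = 27; LS_Task 6 = 27−7 = 20
LF_Task 5 = LS_Task 10 = 27; LS_Task 5 = 27−12 = 15
LF_Task 4 = min(LS_Task 5=15, LS_Task 6=20, LS_Task 9=18) = 15; LS_Task 4 = 15−3 = 12
LF_Task 3 = min(LS_Task 7=22, LS_Task 10=27) = 22; LS_Task 3 = 22−12 = 10
LF_Task 2 = min(LS_Task 4=12, LS_Task 6=20) = 12; LS_Task 2 = 12−12 = 0
LF_Task 1 = min(LS_Task 3=10, LS_Task 8=13) = 10; LS_Task 1 = 10−9 = 1
Slack_Task 7 = LS_Task 7 − ES_Task 7 = 22 − 21 = 1

1 days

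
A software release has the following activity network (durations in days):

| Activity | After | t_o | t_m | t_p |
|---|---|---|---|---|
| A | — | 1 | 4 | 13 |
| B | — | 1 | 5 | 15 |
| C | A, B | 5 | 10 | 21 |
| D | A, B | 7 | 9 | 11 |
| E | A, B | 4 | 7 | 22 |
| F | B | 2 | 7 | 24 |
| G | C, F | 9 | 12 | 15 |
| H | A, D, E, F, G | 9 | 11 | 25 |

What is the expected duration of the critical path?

te_A = (1 + 4·4 + 13)/6 = 30/6 = 5
te_B = (1 + 4·5 + 15)/6 = 36/6 = 6
te_C = (5 + 4·10 + 21)/6 = 66/6 = 11
te_D = (7 + 4·9 + 11)/6 = 54/6 = 9
te_E = (4 + 4·7 + 22)/6 = 54/6 = 9
te_F = (2 + 4·7 + 24)/6 = 54/6 = 9
te_G = (9 + 4·12 + 15)/6 = 72/6 = 12
te_H = (9 + 4·11 + 25)/6 = 78/6 = 13

Forward pass:
ES_A = 0; EF_A = 5
ES_B = 0; EF_B = 6
ES_C = max(EF_A=5, EF_B=6) = 6; EF_C = 6+11 = 17
ES_D = max(EF_A=5, EF_B=6) = 6; EF_D = 6+9 = 15
ES_E = max(EF_A=5, EF_B=6) = 6; EF_E = 6+9 = 15
ES_F = 6; EF_F = 6+9 = 15
ES_G = max(EF_C=17, EF_F=15) = 17; EF_G = 17+12 = 29
ES_H = max(EF_A=5, EF_D=15, EF_E=15, EF_F=15, EF_G=29) = 29; EF_H = 29+13 = 42
Expected project duration μ = 42 days. Critical path: B → C → G → H.

42 days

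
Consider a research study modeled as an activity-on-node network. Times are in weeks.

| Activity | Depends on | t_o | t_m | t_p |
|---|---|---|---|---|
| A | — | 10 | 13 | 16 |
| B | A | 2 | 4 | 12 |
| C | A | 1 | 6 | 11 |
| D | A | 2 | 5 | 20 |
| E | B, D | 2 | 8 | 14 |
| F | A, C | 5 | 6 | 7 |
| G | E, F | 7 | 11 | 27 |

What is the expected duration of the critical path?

te_A = (10 + 4·13 + 16)/6 = 78/6 = 13
te_B = (2 + 4·4 + 12)/6 = 30/6 = 5
te_C = (1 + 4·6 + 11)/6 = 36/6 = 6
te_D = (2 + 4·5 + 20)/6 = 42/6 = 7
te_E = (2 + 4·8 + 14)/6 = 48/6 = 8
te_F = (5 + 4·6 + 7)/6 = 36/6 = 6
te_G = (7 + 4·11 + 27)/6 = 78/6 = 13

Forward pass:
ES_A = 0; EF_A = 13
ES_B = 13; EF_B = 13+5 = 18
ES_C = 13; EF_C = 13+6 = 19
ES_D = 13; EF_D = 13+7 = 20
ES_E = max(EF_B=18, EF_D=20) = 20; EF_E = 20+8 = 28
ES_F = max(EF_A=13, EF_C=19) = 19; EF_F = 19+6 = 25
ES_G = max(EF_E=28, EF_F=25) = 28; EF_G = 28+13 = 41
Expected project duration μ = 41 weeks. Critical path: A → D → E → G.

41 weeks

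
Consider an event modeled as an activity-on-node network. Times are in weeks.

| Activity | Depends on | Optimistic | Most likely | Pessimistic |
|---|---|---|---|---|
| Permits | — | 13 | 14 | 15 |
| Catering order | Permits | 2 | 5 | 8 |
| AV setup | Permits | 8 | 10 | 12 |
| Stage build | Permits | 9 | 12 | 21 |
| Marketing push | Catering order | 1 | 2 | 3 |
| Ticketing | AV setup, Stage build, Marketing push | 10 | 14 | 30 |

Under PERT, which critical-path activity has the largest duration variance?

te_Permits = (13 + 4·14 + 15)/6 = 84/6 = 14; σ²_Permits = ((15−13)/6)² = 0.111
te_Catering order = (2 + 4·5 + 8)/6 = 30/6 = 5; σ²_Catering order = ((8−2)/6)² = 1.000
te_AV setup = (8 + 4·10 + 12)/6 = 60/6 = 10; σ²_AV setup = ((12−8)/6)² = 0.444
te_Stage build = (9 + 4·12 + 21)/6 = 78/6 = 13; σ²_Stage build = ((21−9)/6)² = 4.000
te_Marketing push = (1 + 4·2 + 3)/6 = 12/6 = 2; σ²_Marketing push = ((3−1)/6)² = 0.111
te_Ticketing = (10 + 4·14 + 30)/6 = 96/6 = 16; σ²_Ticketing = ((30−10)/6)² = 11.111

Forward pass:
ES_Permits = 0; EF_Permits = 14
ES_Catering order = 14; EF_Catering order = 14+5 = 19
ES_AV setup = 14; EF_AV setup = 14+10 = 24
ES_Stage build = 14; EF_Stage build = 14+13 = 27
ES_Marketing push = 19; EF_Marketing push = 19+2 = 21
ES_Ticketing = max(EF_AV setup=24, EF_Stage build=27, EF_Marketing push=21) = 27; EF_Ticketing = 27+16 = 43
Expected project duration μ = 43 weeks. Critical path: Permits → Stage build → Ticketing.

Variances on critical path: σ²_Permits=0.111, σ²_Stage build=4.000, σ²_Ticketing=11.111.
Largest is σ²_Ticketing = 11.111.

Ticketing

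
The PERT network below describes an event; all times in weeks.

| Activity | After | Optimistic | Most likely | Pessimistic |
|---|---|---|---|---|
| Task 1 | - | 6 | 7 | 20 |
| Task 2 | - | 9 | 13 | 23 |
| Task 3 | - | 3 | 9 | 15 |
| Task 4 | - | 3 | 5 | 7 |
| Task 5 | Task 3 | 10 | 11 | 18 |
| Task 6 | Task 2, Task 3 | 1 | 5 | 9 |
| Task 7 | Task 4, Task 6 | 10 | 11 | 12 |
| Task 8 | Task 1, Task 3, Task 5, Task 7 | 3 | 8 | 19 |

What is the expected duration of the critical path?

te_Task 1 = (6 + 4·7 + 20)/6 = 54/6 = 9
te_Task 2 = (9 + 4·13 + 23)/6 = 84/6 = 14
te_Task 3 = (3 + 4·9 + 15)/6 = 54/6 = 9
te_Task 4 = (3 + 4·5 + 7)/6 = 30/6 = 5
te_Task 5 = (10 + 4·11 + 18)/6 = 72/6 = 12
te_Task 6 = (1 + 4·5 + 9)/6 = 30/6 = 5
te_Task 7 = (10 + 4·11 + 12)/6 = 66/6 = 11
te_Task 8 = (3 + 4·8 + 19)/6 = 54/6 = 9

Forward pass:
ES_Task 1 = 0; EF_Task 1 = 9
ES_Task 2 = 0; EF_Task 2 = 14
ES_Task 3 = 0; EF_Task 3 = 9
ES_Task 4 = 0; EF_Task 4 = 5
ES_Task 5 = 9; EF_Task 5 = 9+12 = 21
ES_Task 6 = max(EF_Task 2=14, EF_Task 3=9) = 14; EF_Task 6 = 14+5 = 19
ES_Task 7 = max(EF_Task 4=5, EF_Task 6=19) = 19; EF_Task 7 = 19+11 = 30
ES_Task 8 = max(EF_Task 1=9, EF_Task 3=9, EF_Task 5=21, EF_Task 7=30) = 30; EF_Task 8 = 30+9 = 39
Expected project duration μ = 39 weeks. Critical path: Task 2 → Task 6 → Task 7 → Task 8.

39 weeks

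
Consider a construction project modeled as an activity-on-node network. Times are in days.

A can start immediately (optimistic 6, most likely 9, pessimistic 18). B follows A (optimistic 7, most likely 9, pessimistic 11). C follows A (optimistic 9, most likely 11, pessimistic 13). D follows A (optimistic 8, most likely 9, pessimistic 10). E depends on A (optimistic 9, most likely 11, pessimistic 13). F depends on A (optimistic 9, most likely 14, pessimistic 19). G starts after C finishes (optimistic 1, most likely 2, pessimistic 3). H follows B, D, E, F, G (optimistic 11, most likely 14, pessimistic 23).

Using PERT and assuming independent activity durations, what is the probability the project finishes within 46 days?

te_A = (6 + 4·9 + 18)/6 = 60/6 = 10; σ²_A = ((18−6)/6)² = 4.000
te_B = (7 + 4·9 + 11)/6 = 54/6 = 9; σ²_B = ((11−7)/6)² = 0.444
te_C = (9 + 4·11 + 13)/6 = 66/6 = 11; σ²_C = ((13−9)/6)² = 0.444
te_D = (8 + 4·9 + 10)/6 = 54/6 = 9; σ²_D = ((10−8)/6)² = 0.111
te_E = (9 + 4·11 + 13)/6 = 66/6 = 11; σ²_E = ((13−9)/6)² = 0.444
te_F = (9 + 4·14 + 19)/6 = 84/6 = 14; σ²_F = ((19−9)/6)² = 2.778
te_G = (1 + 4·2 + 3)/6 = 12/6 = 2; σ²_G = ((3−1)/6)² = 0.111
te_H = (11 + 4·14 + 23)/6 = 90/6 = 15; σ²_H = ((23−11)/6)² = 4.000

Forward pass:
ES_A = 0; EF_A = 10
ES_B = 10; EF_B = 10+9 = 19
ES_C = 10; EF_C = 10+11 = 21
ES_D = 10; EF_D = 10+9 = 19
ES_E = 10; EF_E = 10+11 = 21
ES_F = 10; EF_F = 10+14 = 24
ES_G = 21; EF_G = 21+2 = 23
ES_H = max(EF_B=19, EF_D=19, EF_E=21, EF_F=24, EF_G=23) = 24; EF_H = 24+15 = 39
Expected project duration μ = 39 days. Critical path: A → F → H.

Variance along critical path = 4.000 + 2.778 + 4.000 = 10.778; σ = √10.778 = 3.283 days.
Z = (46 − 39) / 3.283 = 2.132
P(T ≤ 46) = Φ(2.132) ≈ 0.984

0.984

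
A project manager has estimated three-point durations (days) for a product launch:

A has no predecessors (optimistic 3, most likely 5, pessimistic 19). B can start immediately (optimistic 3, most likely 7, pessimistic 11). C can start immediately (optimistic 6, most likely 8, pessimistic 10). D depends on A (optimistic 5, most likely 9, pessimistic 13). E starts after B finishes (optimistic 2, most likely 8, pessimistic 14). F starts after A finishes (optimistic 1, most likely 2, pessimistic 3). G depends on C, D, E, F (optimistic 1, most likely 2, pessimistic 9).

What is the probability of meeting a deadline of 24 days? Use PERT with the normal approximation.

te_A = (3 + 4·5 + 19)/6 = 42/6 = 7; σ²_A = ((19−3)/6)² = 7.111
te_B = (3 + 4·7 + 11)/6 = 42/6 = 7; σ²_B = ((11−3)/6)² = 1.778
te_C = (6 + 4·8 + 10)/6 = 48/6 = 8; σ²_C = ((10−6)/6)² = 0.444
te_D = (5 + 4·9 + 13)/6 = 54/6 = 9; σ²_D = ((13−5)/6)² = 1.778
te_E = (2 + 4·8 + 14)/6 = 48/6 = 8; σ²_E = ((14−2)/6)² = 4.000
te_F = (1 + 4·2 + 3)/6 = 12/6 = 2; σ²_F = ((3−1)/6)² = 0.111
te_G = (1 + 4·2 + 9)/6 = 18/6 = 3; σ²_G = ((9−1)/6)² = 1.778

Forward pass:
ES_A = 0; EF_A = 7
ES_B = 0; EF_B = 7
ES_C = 0; EF_C = 8
ES_D = 7; EF_D = 7+9 = 16
ES_E = 7; EF_E = 7+8 = 15
ES_F = 7; EF_F = 7+2 = 9
ES_G = max(EF_C=8, EF_D=16, EF_E=15, EF_F=9) = 16; EF_G = 16+3 = 19
Expected project duration μ = 19 days. Critical path: A → D → G.

Variance along critical path = 7.111 + 1.778 + 1.778 = 10.667; σ = √10.667 = 3.266 days.
Z = (24 − 19) / 3.266 = 1.531
P(T ≤ 24) = Φ(1.531) ≈ 0.937

0.937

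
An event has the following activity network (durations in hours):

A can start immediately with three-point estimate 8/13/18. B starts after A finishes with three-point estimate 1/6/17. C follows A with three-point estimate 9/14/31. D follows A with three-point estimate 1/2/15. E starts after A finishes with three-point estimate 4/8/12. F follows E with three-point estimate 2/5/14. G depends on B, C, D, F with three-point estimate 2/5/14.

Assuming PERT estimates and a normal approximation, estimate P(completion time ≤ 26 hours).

0.023

te_A = (8 + 4·13 + 18)/6 = 78/6 = 13; σ²_A = ((18−8)/6)² = 2.778
te_B = (1 + 4·6 + 17)/6 = 42/6 = 7; σ²_B = ((17−1)/6)² = 7.111
te_C = (9 + 4·14 + 31)/6 = 96/6 = 16; σ²_C = ((31−9)/6)² = 13.444
te_D = (1 + 4·2 + 15)/6 = 24/6 = 4; σ²_D = ((15−1)/6)² = 5.444
te_E = (4 + 4·8 + 12)/6 = 48/6 = 8; σ²_E = ((12−4)/6)² = 1.778
te_F = (2 + 4·5 + 14)/6 = 36/6 = 6; σ²_F = ((14−2)/6)² = 4.000
te_G = (2 + 4·5 + 14)/6 = 36/6 = 6; σ²_G = ((14−2)/6)² = 4.000

Forward pass:
ES_A = 0; EF_A = 13
ES_B = 13; EF_B = 13+7 = 20
ES_C = 13; EF_C = 13+16 = 29
ES_D = 13; EF_D = 13+4 = 17
ES_E = 13; EF_E = 13+8 = 21
ES_F = 21; EF_F = 21+6 = 27
ES_G = max(EF_B=20, EF_C=29, EF_D=17, EF_F=27) = 29; EF_G = 29+6 = 35
Expected project duration μ = 35 hours. Critical path: A → C → G.

Variance along critical path = 2.778 + 13.444 + 4.000 = 20.222; σ = √20.222 = 4.497 hours.
Z = (26 − 35) / 4.497 = -2.001
P(T ≤ 26) = Φ(-2.001) ≈ 0.023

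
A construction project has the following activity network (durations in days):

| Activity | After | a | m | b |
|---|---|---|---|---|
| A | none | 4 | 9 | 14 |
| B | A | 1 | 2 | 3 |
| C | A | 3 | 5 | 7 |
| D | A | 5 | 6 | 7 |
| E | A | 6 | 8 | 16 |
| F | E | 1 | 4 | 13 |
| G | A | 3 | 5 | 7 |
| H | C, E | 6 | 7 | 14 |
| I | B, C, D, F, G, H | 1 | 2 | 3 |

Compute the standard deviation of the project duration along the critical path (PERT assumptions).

te_A = (4 + 4·9 + 14)/6 = 54/6 = 9; σ²_A = ((14−4)/6)² = 2.778
te_B = (1 + 4·2 + 3)/6 = 12/6 = 2; σ²_B = ((3−1)/6)² = 0.111
te_C = (3 + 4·5 + 7)/6 = 30/6 = 5; σ²_C = ((7−3)/6)² = 0.444
te_D = (5 + 4·6 + 7)/6 = 36/6 = 6; σ²_D = ((7−5)/6)² = 0.111
te_E = (6 + 4·8 + 16)/6 = 54/6 = 9; σ²_E = ((16−6)/6)² = 2.778
te_F = (1 + 4·4 + 13)/6 = 30/6 = 5; σ²_F = ((13−1)/6)² = 4.000
te_G = (3 + 4·5 + 7)/6 = 30/6 = 5; σ²_G = ((7−3)/6)² = 0.444
te_H = (6 + 4·7 + 14)/6 = 48/6 = 8; σ²_H = ((14−6)/6)² = 1.778
te_I = (1 + 4·2 + 3)/6 = 12/6 = 2; σ²_I = ((3−1)/6)² = 0.111

Forward pass:
ES_A = 0; EF_A = 9
ES_B = 9; EF_B = 9+2 = 11
ES_C = 9; EF_C = 9+5 = 14
ES_D = 9; EF_D = 9+6 = 15
ES_E = 9; EF_E = 9+9 = 18
ES_F = 18; EF_F = 18+5 = 23
ES_G = 9; EF_G = 9+5 = 14
ES_H = max(EF_C=14, EF_E=18) = 18; EF_H = 18+8 = 26
ES_I = max(EF_B=11, EF_C=14, EF_D=15, EF_F=23, EF_G=14, EF_H=26) = 26; EF_I = 26+2 = 28
Expected project duration μ = 28 days. Critical path: A → E → H → I.

Variance along critical path = 2.778 + 2.778 + 1.778 + 0.111 = 7.444
σ = √7.444 = 2.728 days

2.73 days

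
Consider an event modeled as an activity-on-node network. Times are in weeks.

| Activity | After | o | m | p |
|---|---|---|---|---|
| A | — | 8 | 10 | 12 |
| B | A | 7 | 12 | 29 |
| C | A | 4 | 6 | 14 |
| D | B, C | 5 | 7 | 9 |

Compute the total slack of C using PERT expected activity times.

te_A = (8 + 4·10 + 12)/6 = 60/6 = 10
te_B = (7 + 4·12 + 29)/6 = 84/6 = 14
te_C = (4 + 4·6 + 14)/6 = 42/6 = 7
te_D = (5 + 4·7 + 9)/6 = 42/6 = 7

Forward pass:
ES_A = 0; EF_A = 10
ES_B = 10; EF_B = 10+14 = 24
ES_C = 10; EF_C = 10+7 = 17
ES_D = max(EF_B=24, EF_C=17) = 24; EF_D = 24+7 = 31
Expected project duration μ = 31 weeks. Critical path: A → B → D.

Backward pass:
LF_D = 31; LS_D = 31−7 = 24
LF_C = LS_D = 24; LS_C = 24−7 = 17
LF_B = LS_D = 24; LS_B = 24−14 = 10
LF_A = min(LS_B=10, LS_C=17) = 10; LS_A = 10−10 = 0
Slack_C = LS_C − ES_C = 17 − 10 = 7

7 weeks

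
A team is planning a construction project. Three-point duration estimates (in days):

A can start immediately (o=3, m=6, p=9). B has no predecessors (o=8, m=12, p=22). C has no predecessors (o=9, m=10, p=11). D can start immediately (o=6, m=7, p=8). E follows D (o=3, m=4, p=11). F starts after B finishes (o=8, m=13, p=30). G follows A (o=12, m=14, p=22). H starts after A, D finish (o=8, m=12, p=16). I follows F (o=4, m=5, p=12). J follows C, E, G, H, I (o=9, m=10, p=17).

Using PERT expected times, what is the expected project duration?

te_A = (3 + 4·6 + 9)/6 = 36/6 = 6
te_B = (8 + 4·12 + 22)/6 = 78/6 = 13
te_C = (9 + 4·10 + 11)/6 = 60/6 = 10
te_D = (6 + 4·7 + 8)/6 = 42/6 = 7
te_E = (3 + 4·4 + 11)/6 = 30/6 = 5
te_F = (8 + 4·13 + 30)/6 = 90/6 = 15
te_G = (12 + 4·14 + 22)/6 = 90/6 = 15
te_H = (8 + 4·12 + 16)/6 = 72/6 = 12
te_I = (4 + 4·5 + 12)/6 = 36/6 = 6
te_J = (9 + 4·10 + 17)/6 = 66/6 = 11

Forward pass:
ES_A = 0; EF_A = 6
ES_B = 0; EF_B = 13
ES_C = 0; EF_C = 10
ES_D = 0; EF_D = 7
ES_E = 7; EF_E = 7+5 = 12
ES_F = 13; EF_F = 13+15 = 28
ES_G = 6; EF_G = 6+15 = 21
ES_H = max(EF_A=6, EF_D=7) = 7; EF_H = 7+12 = 19
ES_I = 28; EF_I = 28+6 = 34
ES_J = max(EF_C=10, EF_E=12, EF_G=21, EF_H=19, EF_I=34) = 34; EF_J = 34+11 = 45
Expected project duration μ = 45 days. Critical path: B → F → I → J.

45 days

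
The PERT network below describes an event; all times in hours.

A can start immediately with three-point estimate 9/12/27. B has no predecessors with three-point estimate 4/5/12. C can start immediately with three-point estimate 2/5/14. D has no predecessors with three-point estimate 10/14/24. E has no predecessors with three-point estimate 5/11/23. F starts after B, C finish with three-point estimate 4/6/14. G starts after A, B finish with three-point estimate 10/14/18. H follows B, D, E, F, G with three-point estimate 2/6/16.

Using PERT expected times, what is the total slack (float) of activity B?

te_A = (9 + 4·12 + 27)/6 = 84/6 = 14
te_B = (4 + 4·5 + 12)/6 = 36/6 = 6
te_C = (2 + 4·5 + 14)/6 = 36/6 = 6
te_D = (10 + 4·14 + 24)/6 = 90/6 = 15
te_E = (5 + 4·11 + 23)/6 = 72/6 = 12
te_F = (4 + 4·6 + 14)/6 = 42/6 = 7
te_G = (10 + 4·14 + 18)/6 = 84/6 = 14
te_H = (2 + 4·6 + 16)/6 = 42/6 = 7

Forward pass:
ES_A = 0; EF_A = 14
ES_B = 0; EF_B = 6
ES_C = 0; EF_C = 6
ES_D = 0; EF_D = 15
ES_E = 0; EF_E = 12
ES_F = max(EF_B=6, EF_C=6) = 6; EF_F = 6+7 = 13
ES_G = max(EF_A=14, EF_B=6) = 14; EF_G = 14+14 = 28
ES_H = max(EF_B=6, EF_D=15, EF_E=12, EF_F=13, EF_G=28) = 28; EF_H = 28+7 = 35
Expected project duration μ = 35 hours. Critical path: A → G → H.

Backward pass:
LF_H = 35; LS_H = 35−7 = 28
LF_G = LS_H = 28; LS_G = 28−14 = 14
LF_F = LS_H = 28; LS_F = 28−7 = 21
LF_E = LS_H = 28; LS_E = 28−12 = 16
LF_D = LS_H = 28; LS_D = 28−15 = 13
LF_C = LS_F = 21; LS_C = 21−6 = 15
LF_B = min(LS_F=21, LS_G=14, LS_H=28) = 14; LS_B = 14−6 = 8
LF_A = LS_G = 14; LS_A = 14−14 = 0
Slack_B = LS_B − ES_B = 8 − 0 = 8

8 hours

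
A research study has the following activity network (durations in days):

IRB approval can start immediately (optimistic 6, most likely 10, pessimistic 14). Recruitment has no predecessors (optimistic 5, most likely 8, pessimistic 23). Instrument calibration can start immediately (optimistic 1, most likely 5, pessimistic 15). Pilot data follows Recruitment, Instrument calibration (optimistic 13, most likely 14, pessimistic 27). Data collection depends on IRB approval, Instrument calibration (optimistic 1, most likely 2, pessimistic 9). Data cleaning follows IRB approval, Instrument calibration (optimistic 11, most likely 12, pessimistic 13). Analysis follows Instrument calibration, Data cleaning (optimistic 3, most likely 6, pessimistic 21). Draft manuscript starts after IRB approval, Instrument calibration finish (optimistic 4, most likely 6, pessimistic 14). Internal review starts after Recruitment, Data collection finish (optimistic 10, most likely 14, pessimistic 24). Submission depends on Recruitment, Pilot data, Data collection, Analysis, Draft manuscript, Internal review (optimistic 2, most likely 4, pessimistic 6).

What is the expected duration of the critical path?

te_IRB approval = (6 + 4·10 + 14)/6 = 60/6 = 10
te_Recruitment = (5 + 4·8 + 23)/6 = 60/6 = 10
te_Instrument calibration = (1 + 4·5 + 15)/6 = 36/6 = 6
te_Pilot data = (13 + 4·14 + 27)/6 = 96/6 = 16
te_Data collection = (1 + 4·2 + 9)/6 = 18/6 = 3
te_Data cleaning = (11 + 4·12 + 13)/6 = 72/6 = 12
te_Analysis = (3 + 4·6 + 21)/6 = 48/6 = 8
te_Draft manuscript = (4 + 4·6 + 14)/6 = 42/6 = 7
te_Internal review = (10 + 4·14 + 24)/6 = 90/6 = 15
te_Submission = (2 + 4·4 + 6)/6 = 24/6 = 4

Forward pass:
ES_IRB approval = 0; EF_IRB approval = 10
ES_Recruitment = 0; EF_Recruitment = 10
ES_Instrument calibration = 0; EF_Instrument calibration = 6
ES_Pilot data = max(EF_Recruitment=10, EF_Instrument calibration=6) = 10; EF_Pilot data = 10+16 = 26
ES_Data collection = max(EF_IRB approval=10, EF_Instrument calibration=6) = 10; EF_Data collection = 10+3 = 13
ES_Data cleaning = max(EF_IRB approval=10, EF_Instrument calibration=6) = 10; EF_Data cleaning = 10+12 = 22
ES_Analysis = max(EF_Instrument calibration=6, EF_Data cleaning=22) = 22; EF_Analysis = 22+8 = 30
ES_Draft manuscript = max(EF_IRB approval=10, EF_Instrument calibration=6) = 10; EF_Draft manuscript = 10+7 = 17
ES_Internal review = max(EF_Recruitment=10, EF_Data collection=13) = 13; EF_Internal review = 13+15 = 28
ES_Submission = max(EF_Recruitment=10, EF_Pilot data=26, EF_Data collection=13, EF_Analysis=30, EF_Draft manuscript=17, EF_Internal review=28) = 30; EF_Submission = 30+4 = 34
Expected project duration μ = 34 days. Critical path: IRB approval → Data cleaning → Analysis → Submission.

34 days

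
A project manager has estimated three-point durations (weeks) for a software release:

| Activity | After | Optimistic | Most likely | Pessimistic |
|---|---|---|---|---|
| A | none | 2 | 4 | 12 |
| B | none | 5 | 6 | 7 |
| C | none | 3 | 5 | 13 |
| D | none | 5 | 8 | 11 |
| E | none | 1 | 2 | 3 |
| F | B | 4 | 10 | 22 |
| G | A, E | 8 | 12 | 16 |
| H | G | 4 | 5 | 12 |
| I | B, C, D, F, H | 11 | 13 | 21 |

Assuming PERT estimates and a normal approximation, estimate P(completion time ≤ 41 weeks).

0.907

te_A = (2 + 4·4 + 12)/6 = 30/6 = 5; σ²_A = ((12−2)/6)² = 2.778
te_B = (5 + 4·6 + 7)/6 = 36/6 = 6; σ²_B = ((7−5)/6)² = 0.111
te_C = (3 + 4·5 + 13)/6 = 36/6 = 6; σ²_C = ((13−3)/6)² = 2.778
te_D = (5 + 4·8 + 11)/6 = 48/6 = 8; σ²_D = ((11−5)/6)² = 1.000
te_E = (1 + 4·2 + 3)/6 = 12/6 = 2; σ²_E = ((3−1)/6)² = 0.111
te_F = (4 + 4·10 + 22)/6 = 66/6 = 11; σ²_F = ((22−4)/6)² = 9.000
te_G = (8 + 4·12 + 16)/6 = 72/6 = 12; σ²_G = ((16−8)/6)² = 1.778
te_H = (4 + 4·5 + 12)/6 = 36/6 = 6; σ²_H = ((12−4)/6)² = 1.778
te_I = (11 + 4·13 + 21)/6 = 84/6 = 14; σ²_I = ((21−11)/6)² = 2.778

Forward pass:
ES_A = 0; EF_A = 5
ES_B = 0; EF_B = 6
ES_C = 0; EF_C = 6
ES_D = 0; EF_D = 8
ES_E = 0; EF_E = 2
ES_F = 6; EF_F = 6+11 = 17
ES_G = max(EF_A=5, EF_E=2) = 5; EF_G = 5+12 = 17
ES_H = 17; EF_H = 17+6 = 23
ES_I = max(EF_B=6, EF_C=6, EF_D=8, EF_F=17, EF_H=23) = 23; EF_I = 23+14 = 37
Expected project duration μ = 37 weeks. Critical path: A → G → H → I.

Variance along critical path = 2.778 + 1.778 + 1.778 + 2.778 = 9.111; σ = √9.111 = 3.018 weeks.
Z = (41 − 37) / 3.018 = 1.325
P(T ≤ 41) = Φ(1.325) ≈ 0.907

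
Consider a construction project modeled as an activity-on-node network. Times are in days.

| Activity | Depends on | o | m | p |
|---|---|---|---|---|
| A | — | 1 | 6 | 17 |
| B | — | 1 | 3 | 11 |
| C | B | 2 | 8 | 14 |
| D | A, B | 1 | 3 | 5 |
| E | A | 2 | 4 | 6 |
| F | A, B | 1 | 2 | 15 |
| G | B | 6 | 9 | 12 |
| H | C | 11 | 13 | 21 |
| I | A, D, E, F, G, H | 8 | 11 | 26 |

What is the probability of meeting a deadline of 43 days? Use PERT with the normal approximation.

0.823

te_A = (1 + 4·6 + 17)/6 = 42/6 = 7; σ²_A = ((17−1)/6)² = 7.111
te_B = (1 + 4·3 + 11)/6 = 24/6 = 4; σ²_B = ((11−1)/6)² = 2.778
te_C = (2 + 4·8 + 14)/6 = 48/6 = 8; σ²_C = ((14−2)/6)² = 4.000
te_D = (1 + 4·3 + 5)/6 = 18/6 = 3; σ²_D = ((5−1)/6)² = 0.444
te_E = (2 + 4·4 + 6)/6 = 24/6 = 4; σ²_E = ((6−2)/6)² = 0.444
te_F = (1 + 4·2 + 15)/6 = 24/6 = 4; σ²_F = ((15−1)/6)² = 5.444
te_G = (6 + 4·9 + 12)/6 = 54/6 = 9; σ²_G = ((12−6)/6)² = 1.000
te_H = (11 + 4·13 + 21)/6 = 84/6 = 14; σ²_H = ((21−11)/6)² = 2.778
te_I = (8 + 4·11 + 26)/6 = 78/6 = 13; σ²_I = ((26−8)/6)² = 9.000

Forward pass:
ES_A = 0; EF_A = 7
ES_B = 0; EF_B = 4
ES_C = 4; EF_C = 4+8 = 12
ES_D = max(EF_A=7, EF_B=4) = 7; EF_D = 7+3 = 10
ES_E = 7; EF_E = 7+4 = 11
ES_F = max(EF_A=7, EF_B=4) = 7; EF_F = 7+4 = 11
ES_G = 4; EF_G = 4+9 = 13
ES_H = 12; EF_H = 12+14 = 26
ES_I = max(EF_A=7, EF_D=10, EF_E=11, EF_F=11, EF_G=13, EF_H=26) = 26; EF_I = 26+13 = 39
Expected project duration μ = 39 days. Critical path: B → C → H → I.

Variance along critical path = 2.778 + 4.000 + 2.778 + 9.000 = 18.556; σ = √18.556 = 4.308 days.
Z = (43 − 39) / 4.308 = 0.929
P(T ≤ 43) = Φ(0.929) ≈ 0.823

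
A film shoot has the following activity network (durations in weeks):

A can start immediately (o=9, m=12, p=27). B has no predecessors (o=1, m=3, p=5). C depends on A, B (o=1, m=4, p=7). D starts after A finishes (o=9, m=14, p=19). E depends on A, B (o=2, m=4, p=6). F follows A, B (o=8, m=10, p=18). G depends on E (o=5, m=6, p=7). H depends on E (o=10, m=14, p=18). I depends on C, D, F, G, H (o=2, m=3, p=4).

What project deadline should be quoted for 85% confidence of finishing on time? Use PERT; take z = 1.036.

te_A = (9 + 4·12 + 27)/6 = 84/6 = 14; σ²_A = ((27−9)/6)² = 9.000
te_B = (1 + 4·3 + 5)/6 = 18/6 = 3; σ²_B = ((5−1)/6)² = 0.444
te_C = (1 + 4·4 + 7)/6 = 24/6 = 4; σ²_C = ((7−1)/6)² = 1.000
te_D = (9 + 4·14 + 19)/6 = 84/6 = 14; σ²_D = ((19−9)/6)² = 2.778
te_E = (2 + 4·4 + 6)/6 = 24/6 = 4; σ²_E = ((6−2)/6)² = 0.444
te_F = (8 + 4·10 + 18)/6 = 66/6 = 11; σ²_F = ((18−8)/6)² = 2.778
te_G = (5 + 4·6 + 7)/6 = 36/6 = 6; σ²_G = ((7−5)/6)² = 0.111
te_H = (10 + 4·14 + 18)/6 = 84/6 = 14; σ²_H = ((18−10)/6)² = 1.778
te_I = (2 + 4·3 + 4)/6 = 18/6 = 3; σ²_I = ((4−2)/6)² = 0.111

Forward pass:
ES_A = 0; EF_A = 14
ES_B = 0; EF_B = 3
ES_C = max(EF_A=14, EF_B=3) = 14; EF_C = 14+4 = 18
ES_D = 14; EF_D = 14+14 = 28
ES_E = max(EF_A=14, EF_B=3) = 14; EF_E = 14+4 = 18
ES_F = max(EF_A=14, EF_B=3) = 14; EF_F = 14+11 = 25
ES_G = 18; EF_G = 18+6 = 24
ES_H = 18; EF_H = 18+14 = 32
ES_I = max(EF_C=18, EF_D=28, EF_F=25, EF_G=24, EF_H=32) = 32; EF_I = 32+3 = 35
Expected project duration μ = 35 weeks. Critical path: A → E → H → I.

Variance along critical path = 9.000 + 0.444 + 1.778 + 0.111 = 11.333; σ = 3.367 weeks.
D = μ + z·σ = 35 + 1.036·3.367 = 38.5 weeks

38.5 weeks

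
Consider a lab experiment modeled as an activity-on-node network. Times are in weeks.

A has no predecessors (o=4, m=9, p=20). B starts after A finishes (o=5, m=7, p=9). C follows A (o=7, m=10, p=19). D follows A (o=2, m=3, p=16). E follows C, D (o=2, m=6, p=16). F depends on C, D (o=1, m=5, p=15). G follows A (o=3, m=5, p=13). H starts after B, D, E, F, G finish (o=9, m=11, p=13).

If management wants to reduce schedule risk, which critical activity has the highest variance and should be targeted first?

te_A = (4 + 4·9 + 20)/6 = 60/6 = 10; σ²_A = ((20−4)/6)² = 7.111
te_B = (5 + 4·7 + 9)/6 = 42/6 = 7; σ²_B = ((9−5)/6)² = 0.444
te_C = (7 + 4·10 + 19)/6 = 66/6 = 11; σ²_C = ((19−7)/6)² = 4.000
te_D = (2 + 4·3 + 16)/6 = 30/6 = 5; σ²_D = ((16−2)/6)² = 5.444
te_E = (2 + 4·6 + 16)/6 = 42/6 = 7; σ²_E = ((16−2)/6)² = 5.444
te_F = (1 + 4·5 + 15)/6 = 36/6 = 6; σ²_F = ((15−1)/6)² = 5.444
te_G = (3 + 4·5 + 13)/6 = 36/6 = 6; σ²_G = ((13−3)/6)² = 2.778
te_H = (9 + 4·11 + 13)/6 = 66/6 = 11; σ²_H = ((13−9)/6)² = 0.444

Forward pass:
ES_A = 0; EF_A = 10
ES_B = 10; EF_B = 10+7 = 17
ES_C = 10; EF_C = 10+11 = 21
ES_D = 10; EF_D = 10+5 = 15
ES_E = max(EF_C=21, EF_D=15) = 21; EF_E = 21+7 = 28
ES_F = max(EF_C=21, EF_D=15) = 21; EF_F = 21+6 = 27
ES_G = 10; EF_G = 10+6 = 16
ES_H = max(EF_B=17, EF_D=15, EF_E=28, EF_F=27, EF_G=16) = 28; EF_H = 28+11 = 39
Expected project duration μ = 39 weeks. Critical path: A → C → E → H.

Variances on critical path: σ²_A=7.111, σ²_C=4.000, σ²_E=5.444, σ²_H=0.444.
Largest is σ²_A = 7.111.

A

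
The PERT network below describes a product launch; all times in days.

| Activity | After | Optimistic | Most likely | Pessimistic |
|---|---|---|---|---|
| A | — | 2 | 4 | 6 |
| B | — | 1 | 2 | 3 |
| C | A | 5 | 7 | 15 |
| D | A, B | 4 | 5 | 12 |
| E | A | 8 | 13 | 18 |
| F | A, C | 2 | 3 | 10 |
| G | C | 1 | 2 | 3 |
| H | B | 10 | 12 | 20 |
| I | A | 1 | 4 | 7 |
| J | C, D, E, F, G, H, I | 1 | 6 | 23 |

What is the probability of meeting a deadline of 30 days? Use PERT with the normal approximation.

te_A = (2 + 4·4 + 6)/6 = 24/6 = 4; σ²_A = ((6−2)/6)² = 0.444
te_B = (1 + 4·2 + 3)/6 = 12/6 = 2; σ²_B = ((3−1)/6)² = 0.111
te_C = (5 + 4·7 + 15)/6 = 48/6 = 8; σ²_C = ((15−5)/6)² = 2.778
te_D = (4 + 4·5 + 12)/6 = 36/6 = 6; σ²_D = ((12−4)/6)² = 1.778
te_E = (8 + 4·13 + 18)/6 = 78/6 = 13; σ²_E = ((18−8)/6)² = 2.778
te_F = (2 + 4·3 + 10)/6 = 24/6 = 4; σ²_F = ((10−2)/6)² = 1.778
te_G = (1 + 4·2 + 3)/6 = 12/6 = 2; σ²_G = ((3−1)/6)² = 0.111
te_H = (10 + 4·12 + 20)/6 = 78/6 = 13; σ²_H = ((20−10)/6)² = 2.778
te_I = (1 + 4·4 + 7)/6 = 24/6 = 4; σ²_I = ((7−1)/6)² = 1.000
te_J = (1 + 4·6 + 23)/6 = 48/6 = 8; σ²_J = ((23−1)/6)² = 13.444

Forward pass:
ES_A = 0; EF_A = 4
ES_B = 0; EF_B = 2
ES_C = 4; EF_C = 4+8 = 12
ES_D = max(EF_A=4, EF_B=2) = 4; EF_D = 4+6 = 10
ES_E = 4; EF_E = 4+13 = 17
ES_F = max(EF_A=4, EF_C=12) = 12; EF_F = 12+4 = 16
ES_G = 12; EF_G = 12+2 = 14
ES_H = 2; EF_H = 2+13 = 15
ES_I = 4; EF_I = 4+4 = 8
ES_J = max(EF_C=12, EF_D=10, EF_E=17, EF_F=16, EF_G=14, EF_H=15, EF_I=8) = 17; EF_J = 17+8 = 25
Expected project duration μ = 25 days. Critical path: A → E → J.

Variance along critical path = 0.444 + 2.778 + 13.444 = 16.667; σ = √16.667 = 4.082 days.
Z = (30 − 25) / 4.082 = 1.225
P(T ≤ 30) = Φ(1.225) ≈ 0.890

0.890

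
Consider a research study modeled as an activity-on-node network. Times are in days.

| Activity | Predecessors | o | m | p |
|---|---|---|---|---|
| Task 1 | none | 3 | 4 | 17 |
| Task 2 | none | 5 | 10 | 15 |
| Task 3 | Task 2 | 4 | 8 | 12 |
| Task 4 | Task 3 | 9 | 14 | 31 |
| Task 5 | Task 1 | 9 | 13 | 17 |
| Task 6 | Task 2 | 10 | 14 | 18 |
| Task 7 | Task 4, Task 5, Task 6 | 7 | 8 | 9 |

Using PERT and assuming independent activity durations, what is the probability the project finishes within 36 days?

0.079

te_Task 1 = (3 + 4·4 + 17)/6 = 36/6 = 6; σ²_Task 1 = ((17−3)/6)² = 5.444
te_Task 2 = (5 + 4·10 + 15)/6 = 60/6 = 10; σ²_Task 2 = ((15−5)/6)² = 2.778
te_Task 3 = (4 + 4·8 + 12)/6 = 48/6 = 8; σ²_Task 3 = ((12−4)/6)² = 1.778
te_Task 4 = (9 + 4·14 + 31)/6 = 96/6 = 16; σ²_Task 4 = ((31−9)/6)² = 13.444
te_Task 5 = (9 + 4·13 + 17)/6 = 78/6 = 13; σ²_Task 5 = ((17−9)/6)² = 1.778
te_Task 6 = (10 + 4·14 + 18)/6 = 84/6 = 14; σ²_Task 6 = ((18−10)/6)² = 1.778
te_Task 7 = (7 + 4·8 + 9)/6 = 48/6 = 8; σ²_Task 7 = ((9−7)/6)² = 0.111

Forward pass:
ES_Task 1 = 0; EF_Task 1 = 6
ES_Task 2 = 0; EF_Task 2 = 10
ES_Task 3 = 10; EF_Task 3 = 10+8 = 18
ES_Task 4 = 18; EF_Task 4 = 18+16 = 34
ES_Task 5 = 6; EF_Task 5 = 6+13 = 19
ES_Task 6 = 10; EF_Task 6 = 10+14 = 24
ES_Task 7 = max(EF_Task 4=34, EF_Task 5=19, EF_Task 6=24) = 34; EF_Task 7 = 34+8 = 42
Expected project duration μ = 42 days. Critical path: Task 2 → Task 3 → Task 4 → Task 7.

Variance along critical path = 2.778 + 1.778 + 13.444 + 0.111 = 18.111; σ = √18.111 = 4.256 days.
Z = (36 − 42) / 4.256 = -1.410
P(T ≤ 36) = Φ(-1.410) ≈ 0.079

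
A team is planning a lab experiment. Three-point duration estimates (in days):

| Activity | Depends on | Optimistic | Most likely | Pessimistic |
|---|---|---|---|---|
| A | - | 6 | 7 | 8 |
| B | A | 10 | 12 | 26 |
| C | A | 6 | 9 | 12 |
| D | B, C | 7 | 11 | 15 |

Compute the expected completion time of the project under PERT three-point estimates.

32 days

te_A = (6 + 4·7 + 8)/6 = 42/6 = 7
te_B = (10 + 4·12 + 26)/6 = 84/6 = 14
te_C = (6 + 4·9 + 12)/6 = 54/6 = 9
te_D = (7 + 4·11 + 15)/6 = 66/6 = 11

Forward pass:
ES_A = 0; EF_A = 7
ES_B = 7; EF_B = 7+14 = 21
ES_C = 7; EF_C = 7+9 = 16
ES_D = max(EF_B=21, EF_C=16) = 21; EF_D = 21+11 = 32
Expected project duration μ = 32 days. Critical path: A → B → D.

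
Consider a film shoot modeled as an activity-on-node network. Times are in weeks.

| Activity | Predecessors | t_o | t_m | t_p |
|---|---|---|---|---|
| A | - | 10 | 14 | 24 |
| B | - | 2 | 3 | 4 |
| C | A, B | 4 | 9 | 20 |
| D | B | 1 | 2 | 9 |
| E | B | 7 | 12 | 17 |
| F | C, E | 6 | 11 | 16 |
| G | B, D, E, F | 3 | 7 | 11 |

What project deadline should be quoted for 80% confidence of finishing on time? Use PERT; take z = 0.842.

te_A = (10 + 4·14 + 24)/6 = 90/6 = 15; σ²_A = ((24−10)/6)² = 5.444
te_B = (2 + 4·3 + 4)/6 = 18/6 = 3; σ²_B = ((4−2)/6)² = 0.111
te_C = (4 + 4·9 + 20)/6 = 60/6 = 10; σ²_C = ((20−4)/6)² = 7.111
te_D = (1 + 4·2 + 9)/6 = 18/6 = 3; σ²_D = ((9−1)/6)² = 1.778
te_E = (7 + 4·12 + 17)/6 = 72/6 = 12; σ²_E = ((17−7)/6)² = 2.778
te_F = (6 + 4·11 + 16)/6 = 66/6 = 11; σ²_F = ((16−6)/6)² = 2.778
te_G = (3 + 4·7 + 11)/6 = 42/6 = 7; σ²_G = ((11−3)/6)² = 1.778

Forward pass:
ES_A = 0; EF_A = 15
ES_B = 0; EF_B = 3
ES_C = max(EF_A=15, EF_B=3) = 15; EF_C = 15+10 = 25
ES_D = 3; EF_D = 3+3 = 6
ES_E = 3; EF_E = 3+12 = 15
ES_F = max(EF_C=25, EF_E=15) = 25; EF_F = 25+11 = 36
ES_G = max(EF_B=3, EF_D=6, EF_E=15, EF_F=36) = 36; EF_G = 36+7 = 43
Expected project duration μ = 43 weeks. Critical path: A → C → F → G.

Variance along critical path = 5.444 + 7.111 + 2.778 + 1.778 = 17.111; σ = 4.137 weeks.
D = μ + z·σ = 43 + 0.842·4.137 = 46.5 weeks

46.5 weeks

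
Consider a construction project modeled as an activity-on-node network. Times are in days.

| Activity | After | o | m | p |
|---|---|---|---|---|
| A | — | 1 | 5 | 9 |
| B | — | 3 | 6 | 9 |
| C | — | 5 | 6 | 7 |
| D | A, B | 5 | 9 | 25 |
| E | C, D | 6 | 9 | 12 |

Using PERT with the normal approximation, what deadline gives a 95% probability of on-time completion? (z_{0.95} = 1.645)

32.0 days

te_A = (1 + 4·5 + 9)/6 = 30/6 = 5; σ²_A = ((9−1)/6)² = 1.778
te_B = (3 + 4·6 + 9)/6 = 36/6 = 6; σ²_B = ((9−3)/6)² = 1.000
te_C = (5 + 4·6 + 7)/6 = 36/6 = 6; σ²_C = ((7−5)/6)² = 0.111
te_D = (5 + 4·9 + 25)/6 = 66/6 = 11; σ²_D = ((25−5)/6)² = 11.111
te_E = (6 + 4·9 + 12)/6 = 54/6 = 9; σ²_E = ((12−6)/6)² = 1.000

Forward pass:
ES_A = 0; EF_A = 5
ES_B = 0; EF_B = 6
ES_C = 0; EF_C = 6
ES_D = max(EF_A=5, EF_B=6) = 6; EF_D = 6+11 = 17
ES_E = max(EF_C=6, EF_D=17) = 17; EF_E = 17+9 = 26
Expected project duration μ = 26 days. Critical path: B → D → E.

Variance along critical path = 1.000 + 11.111 + 1.000 = 13.111; σ = 3.621 days.
D = μ + z·σ = 26 + 1.645·3.621 = 32.0 days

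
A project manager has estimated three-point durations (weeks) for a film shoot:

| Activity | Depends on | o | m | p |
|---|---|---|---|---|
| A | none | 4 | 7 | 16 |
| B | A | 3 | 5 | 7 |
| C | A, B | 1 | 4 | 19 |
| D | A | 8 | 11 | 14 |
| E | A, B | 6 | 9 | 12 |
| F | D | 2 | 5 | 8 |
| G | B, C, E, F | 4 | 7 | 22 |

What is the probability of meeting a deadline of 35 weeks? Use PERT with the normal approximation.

0.697

te_A = (4 + 4·7 + 16)/6 = 48/6 = 8; σ²_A = ((16−4)/6)² = 4.000
te_B = (3 + 4·5 + 7)/6 = 30/6 = 5; σ²_B = ((7−3)/6)² = 0.444
te_C = (1 + 4·4 + 19)/6 = 36/6 = 6; σ²_C = ((19−1)/6)² = 9.000
te_D = (8 + 4·11 + 14)/6 = 66/6 = 11; σ²_D = ((14−8)/6)² = 1.000
te_E = (6 + 4·9 + 12)/6 = 54/6 = 9; σ²_E = ((12−6)/6)² = 1.000
te_F = (2 + 4·5 + 8)/6 = 30/6 = 5; σ²_F = ((8−2)/6)² = 1.000
te_G = (4 + 4·7 + 22)/6 = 54/6 = 9; σ²_G = ((22−4)/6)² = 9.000

Forward pass:
ES_A = 0; EF_A = 8
ES_B = 8; EF_B = 8+5 = 13
ES_C = max(EF_A=8, EF_B=13) = 13; EF_C = 13+6 = 19
ES_D = 8; EF_D = 8+11 = 19
ES_E = max(EF_A=8, EF_B=13) = 13; EF_E = 13+9 = 22
ES_F = 19; EF_F = 19+5 = 24
ES_G = max(EF_B=13, EF_C=19, EF_E=22, EF_F=24) = 24; EF_G = 24+9 = 33
Expected project duration μ = 33 weeks. Critical path: A → D → F → G.

Variance along critical path = 4.000 + 1.000 + 1.000 + 9.000 = 15.000; σ = √15.000 = 3.873 weeks.
Z = (35 − 33) / 3.873 = 0.516
P(T ≤ 35) = Φ(0.516) ≈ 0.697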